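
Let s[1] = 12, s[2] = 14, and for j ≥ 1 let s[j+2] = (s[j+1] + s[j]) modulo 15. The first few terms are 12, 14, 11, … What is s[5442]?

Listing terms: s[1] = 12, s[2] = 14, s[3] = 11, s[4] = 10, s[5] = 6, s[6] = 1, s[7] = 7, s[8] = 8, s[9] = 0, s[10] = 8, s[11] = 8, s[12] = 1, s[13] = 9, s[14] = 10, s[15] = 4, s[16] = 14, s[17] = 3, s[18] = 2, s[19] = 5, s[20] = 7, s[21] = 12, s[22] = 4, s[23] = 1, s[24] = 5, s[25] = 6, s[26] = 11, s[27] = 2, s[28] = 13, s[29] = 0, s[30] = 13, s[31] = 13, s[32] = 11, s[33] = 9, s[34] = 5, s[35] = 14, s[36] = 4, s[37] = 3, s[38] = 7, s[39] = 10, s[40] = 2, s[41] = 12, s[42] = 14.
Since (s[41], s[42]) = (s[1], s[2]) = (12, 14) (two consecutive terms determine the rest), the sequence is periodic with period 40.
So s[5442] = s[1 + ((5442-1) mod 40)] = s[2] = 14.

14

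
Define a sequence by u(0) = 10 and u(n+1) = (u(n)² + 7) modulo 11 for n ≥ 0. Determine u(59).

5

Listing terms: u(0) = 10,  u(1) = 8,  u(2) = 5,  u(3) = 10.
Since u(3) = u(0) = 10, the sequence is periodic with period 3.
(59 - 0) mod 3 = 2, so u(59) = u(2) = 5.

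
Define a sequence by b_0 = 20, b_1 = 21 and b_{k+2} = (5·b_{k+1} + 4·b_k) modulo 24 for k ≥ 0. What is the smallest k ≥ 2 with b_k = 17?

b_0 = 20; b_1 = 21; b_2 = 17; b_3 = 1; b_4 = 1; b_5 = 9; b_6 = 1; b_7 = 17; b_8 = 17; b_9 = 9; b_{10} = 17; b_{11} = 1.
Since (b_{10}, b_{11}) = (b_2, b_3) = (17, 1) (two consecutive terms determine the rest), the sequence is eventually periodic: after a pre-period of length 2 it cycles with period 8.
The value 17 first appears (with k ≥ 2) at b_2.

2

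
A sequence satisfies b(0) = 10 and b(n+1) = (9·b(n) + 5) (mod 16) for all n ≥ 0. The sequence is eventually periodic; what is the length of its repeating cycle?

16

Computing terms: b(0) = 10; b(1) = 15; b(2) = 12; b(3) = 1; b(4) = 14; b(5) = 3; b(6) = 0; b(7) = 5; b(8) = 2; b(9) = 7; b(10) = 4; b(11) = 9; b(12) = 6; b(13) = 11; b(14) = 8; b(15) = 13; b(16) = 10.
Since b(16) = b(0) = 10, the sequence is periodic with period 16.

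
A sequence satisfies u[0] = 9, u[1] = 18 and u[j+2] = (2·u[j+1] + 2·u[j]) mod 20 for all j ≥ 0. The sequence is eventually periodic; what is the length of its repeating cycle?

24

Computing terms: u[0] = 9; u[1] = 18; u[2] = 14; u[3] = 4; u[4] = 16; u[5] = 0; u[6] = 12; u[7] = 4; u[8] = 12; u[9] = 12; u[10] = 8; u[11] = 0; u[12] = 16; u[13] = 12; u[14] = 16; u[15] = 16; u[16] = 4; u[17] = 0; u[18] = 8; u[19] = 16; u[20] = 8; u[21] = 8; u[22] = 12; u[23] = 0; u[24] = 4; u[25] = 8; u[26] = 4; u[27] = 4; u[28] = 16.
Since (u[27], u[28]) = (u[3], u[4]) = (4, 16) (two consecutive terms determine the rest), the sequence is eventually periodic: after a pre-period of length 3 it cycles with period 24.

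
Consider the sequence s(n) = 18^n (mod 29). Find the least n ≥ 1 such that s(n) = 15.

Listing terms: s(0) = 1,  s(1) = 18,  s(2) = 5,  s(3) = 3,  s(4) = 25,  s(5) = 15,  s(6) = 9,  s(7) = 17,  s(8) = 16,  s(9) = 27,  s(10) = 22,  s(11) = 19,  s(12) = 23,  s(13) = 8,  s(14) = 28,  s(15) = 11,  s(16) = 24,  s(17) = 26,  s(18) = 4,  s(19) = 14,  s(20) = 20,  s(21) = 12,  s(22) = 13,  s(23) = 2,  s(24) = 7,  s(25) = 10,  s(26) = 6,  s(27) = 21,  s(28) = 1.
The sequence repeats with period 28.
The value 15 first appears (with n ≥ 1) at s(5).

5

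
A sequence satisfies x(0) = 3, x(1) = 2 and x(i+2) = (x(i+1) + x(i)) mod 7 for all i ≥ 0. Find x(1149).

x(0) = 3,  x(1) = 2,  x(2) = 5,  x(3) = 0,  x(4) = 5,  x(5) = 5,  x(6) = 3,  x(7) = 1,  x(8) = 4,  x(9) = 5,  x(10) = 2,  x(11) = 0,  x(12) = 2,  x(13) = 2,  x(14) = 4,  x(15) = 6,  x(16) = 3,  x(17) = 2.
Since (x(16), x(17)) = (x(0), x(1)) = (3, 2) (two consecutive terms determine the rest), the sequence is periodic with period 16.
(1149 - 0) mod 16 = 13, so x(1149) = x(13) = 2.

2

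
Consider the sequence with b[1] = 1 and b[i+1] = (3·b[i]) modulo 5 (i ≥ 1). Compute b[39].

4

Listing terms: b[1] = 1,  b[2] = 3,  b[3] = 4,  b[4] = 2,  b[5] = 1.
The sequence repeats with period 4.
So b[39] = b[1 + ((39-1) mod 4)] = b[3] = 4.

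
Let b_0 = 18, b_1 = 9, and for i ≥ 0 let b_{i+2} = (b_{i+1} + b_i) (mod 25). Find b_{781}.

Computing terms: b_0 = 18; b_1 = 9; b_2 = 2; b_3 = 11; b_4 = 13; b_5 = 24; b_6 = 12; b_7 = 11; b_8 = 23; b_9 = 9; b_{10} = 7; b_{11} = 16; b_{12} = 23; b_{13} = 14; b_{14} = 12; b_{15} = 1; b_{16} = 13; b_{17} = 14; b_{18} = 2; b_{19} = 16; b_{20} = 18; b_{21} = 9.
The sequence repeats with period 20.
(781 - 0) mod 20 = 1, so b_{781} = b_1 = 9.

9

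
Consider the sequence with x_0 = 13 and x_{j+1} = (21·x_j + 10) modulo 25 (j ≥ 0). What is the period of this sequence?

We have x_0 = 13, x_1 = 8, x_2 = 3, x_3 = 23, x_4 = 18, x_5 = 13.
Since x_5 = x_0 = 13, the sequence is periodic with period 5.

5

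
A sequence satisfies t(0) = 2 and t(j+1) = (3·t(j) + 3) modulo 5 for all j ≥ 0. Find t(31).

We have t(0) = 2, t(1) = 4, t(2) = 0, t(3) = 3, t(4) = 2.
The sequence repeats with period 4.
So t(31) = t(0 + ((31-0) mod 4)) = t(3) = 3.

3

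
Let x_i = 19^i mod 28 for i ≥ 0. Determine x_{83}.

3

x_0 = 1,  x_1 = 19,  x_2 = 25,  x_3 = 27,  x_4 = 9,  x_5 = 3,  x_6 = 1.
Since x_6 = x_0 = 1, the sequence is periodic with period 6.
So x_{83} = x_{0 + ((83-0) mod 6)} = x_5 = 3.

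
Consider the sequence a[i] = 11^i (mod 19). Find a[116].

7

Listing terms: a[0] = 1, a[1] = 11, a[2] = 7, a[3] = 1.
Since a[3] = a[0] = 1, the sequence is periodic with period 3.
So a[116] = a[0 + ((116-0) mod 3)] = a[2] = 7.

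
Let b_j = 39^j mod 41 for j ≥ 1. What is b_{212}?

Listing terms: b_1 = 39, b_2 = 4, b_3 = 33, b_4 = 16, b_5 = 9, b_6 = 23, b_7 = 36, b_8 = 10, b_9 = 21, b_{10} = 40, b_{11} = 2, b_{12} = 37, b_{13} = 8, b_{14} = 25, b_{15} = 32, b_{16} = 18, b_{17} = 5, b_{18} = 31, b_{19} = 20, b_{20} = 1, b_{21} = 39.
The sequence repeats with period 20.
So b_{212} = b_{1 + ((212-1) mod 20)} = b_{12} = 37.

37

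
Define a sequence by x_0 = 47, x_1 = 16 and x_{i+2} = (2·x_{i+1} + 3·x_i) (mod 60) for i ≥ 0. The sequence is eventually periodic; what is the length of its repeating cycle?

4

Computing terms: x_0 = 47; x_1 = 16; x_2 = 53; x_3 = 34; x_4 = 47; x_5 = 16.
Since (x_4, x_5) = (x_0, x_1) = (47, 16) (two consecutive terms determine the rest), the sequence is periodic with period 4.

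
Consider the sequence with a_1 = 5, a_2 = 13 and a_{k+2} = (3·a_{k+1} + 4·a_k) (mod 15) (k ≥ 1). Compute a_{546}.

10

Computing terms: a_1 = 5, a_2 = 13, a_3 = 14, a_4 = 4, a_5 = 8, a_6 = 10, a_7 = 2, a_8 = 1, a_9 = 11, a_{10} = 7, a_{11} = 5, a_{12} = 13.
The sequence repeats with period 10.
(546 - 1) mod 10 = 5, so a_{546} = a_6 = 10.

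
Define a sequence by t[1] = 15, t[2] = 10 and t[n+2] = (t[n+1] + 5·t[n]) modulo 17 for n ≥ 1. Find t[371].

t[1] = 15, t[2] = 10, t[3] = 0, t[4] = 16, t[5] = 16, t[6] = 11, t[7] = 6, t[8] = 10, t[9] = 6, t[10] = 5, t[11] = 1, t[12] = 9, t[13] = 14, t[14] = 8, t[15] = 10, t[16] = 16, t[17] = 15, t[18] = 10.
Since (t[17], t[18]) = (t[1], t[2]) = (15, 10) (two consecutive terms determine the rest), the sequence is periodic with period 16.
(371 - 1) mod 16 = 2, so t[371] = t[3] = 0.

0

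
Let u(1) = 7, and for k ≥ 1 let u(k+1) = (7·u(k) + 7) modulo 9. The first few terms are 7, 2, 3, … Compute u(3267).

We have u(1) = 7; u(2) = 2; u(3) = 3; u(4) = 1; u(5) = 5; u(6) = 6; u(7) = 4; u(8) = 8; u(9) = 0; u(10) = 7.
The sequence repeats with period 9.
So u(3267) = u(1 + ((3267-1) mod 9)) = u(9) = 0.

0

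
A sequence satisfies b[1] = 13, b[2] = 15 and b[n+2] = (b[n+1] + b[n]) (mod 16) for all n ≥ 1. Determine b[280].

Computing terms: b[1] = 13; b[2] = 15; b[3] = 12; b[4] = 11; b[5] = 7; b[6] = 2; b[7] = 9; b[8] = 11; b[9] = 4; b[10] = 15; b[11] = 3; b[12] = 2; b[13] = 5; b[14] = 7; b[15] = 12; b[16] = 3; b[17] = 15; b[18] = 2; b[19] = 1; b[20] = 3; b[21] = 4; b[22] = 7; b[23] = 11; b[24] = 2; b[25] = 13; b[26] = 15.
The sequence repeats with period 24.
So b[280] = b[1 + ((280-1) mod 24)] = b[16] = 3.

3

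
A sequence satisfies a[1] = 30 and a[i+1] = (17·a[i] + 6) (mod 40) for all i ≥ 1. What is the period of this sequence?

Listing terms: a[1] = 30,  a[2] = 36,  a[3] = 18,  a[4] = 32,  a[5] = 30.
The sequence repeats with period 4.

4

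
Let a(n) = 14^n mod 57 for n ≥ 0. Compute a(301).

Computing terms: a(0) = 1,  a(1) = 14,  a(2) = 25,  a(3) = 8,  a(4) = 55,  a(5) = 29,  a(6) = 7,  a(7) = 41,  a(8) = 4,  a(9) = 56,  a(10) = 43,  a(11) = 32,  a(12) = 49,  a(13) = 2,  a(14) = 28,  a(15) = 50,  a(16) = 16,  a(17) = 53,  a(18) = 1.
Since a(18) = a(0) = 1, the sequence is periodic with period 18.
So a(301) = a(0 + ((301-0) mod 18)) = a(13) = 2.

2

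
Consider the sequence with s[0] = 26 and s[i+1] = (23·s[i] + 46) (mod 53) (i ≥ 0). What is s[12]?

s[0] = 26,  s[1] = 8,  s[2] = 18,  s[3] = 36,  s[4] = 26.
Since s[4] = s[0] = 26, the sequence is periodic with period 4.
(12 - 0) mod 4 = 0, so s[12] = s[0] = 26.

26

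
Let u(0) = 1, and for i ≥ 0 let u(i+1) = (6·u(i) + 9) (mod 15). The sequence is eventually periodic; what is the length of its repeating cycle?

u(0) = 1,  u(1) = 0,  u(2) = 9,  u(3) = 3,  u(4) = 12,  u(5) = 6,  u(6) = 0.
Since u(6) = u(1) = 0, the sequence is eventually periodic: after a pre-period of length 1 it cycles with period 5.

5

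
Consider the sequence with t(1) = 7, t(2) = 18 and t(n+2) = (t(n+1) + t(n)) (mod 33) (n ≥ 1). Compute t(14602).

Listing terms: t(1) = 7; t(2) = 18; t(3) = 25; t(4) = 10; t(5) = 2; t(6) = 12; t(7) = 14; t(8) = 26; t(9) = 7; t(10) = 0; t(11) = 7; t(12) = 7; t(13) = 14; t(14) = 21; t(15) = 2; t(16) = 23; t(17) = 25; t(18) = 15; t(19) = 7; t(20) = 22; t(21) = 29; t(22) = 18; t(23) = 14; t(24) = 32; t(25) = 13; t(26) = 12; t(27) = 25; t(28) = 4; t(29) = 29; t(30) = 0; t(31) = 29; t(32) = 29; t(33) = 25; t(34) = 21; t(35) = 13; t(36) = 1; t(37) = 14; t(38) = 15; t(39) = 29; t(40) = 11; t(41) = 7; t(42) = 18.
Since (t(41), t(42)) = (t(1), t(2)) = (7, 18) (two consecutive terms determine the rest), the sequence is periodic with period 40.
So t(14602) = t(1 + ((14602-1) mod 40)) = t(2) = 18.

18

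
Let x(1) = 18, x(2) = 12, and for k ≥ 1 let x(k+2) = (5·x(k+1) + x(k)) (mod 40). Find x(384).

2

Listing terms: x(1) = 18, x(2) = 12, x(3) = 38, x(4) = 2, x(5) = 8, x(6) = 2, x(7) = 18, x(8) = 12.
The sequence repeats with period 6.
So x(384) = x(1 + ((384-1) mod 6)) = x(6) = 2.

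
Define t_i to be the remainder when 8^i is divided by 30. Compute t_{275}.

2

We have t_0 = 1,  t_1 = 8,  t_2 = 4,  t_3 = 2,  t_4 = 16,  t_5 = 8.
Since t_5 = t_1 = 8, the sequence is eventually periodic: after a pre-period of length 1 it cycles with period 4.
For i ≥ 1, t_i depends only on (i - 1) mod 4. (275 - 1) mod 4 = 2, so t_{275} = t_3 = 2.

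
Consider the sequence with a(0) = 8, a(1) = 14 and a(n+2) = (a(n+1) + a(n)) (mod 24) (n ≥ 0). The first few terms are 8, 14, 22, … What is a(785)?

14

We have a(0) = 8, a(1) = 14, a(2) = 22, a(3) = 12, a(4) = 10, a(5) = 22, a(6) = 8, a(7) = 6, a(8) = 14, a(9) = 20, a(10) = 10, a(11) = 6, a(12) = 16, a(13) = 22, a(14) = 14, a(15) = 12, a(16) = 2, a(17) = 14, a(18) = 16, a(19) = 6, a(20) = 22, a(21) = 4, a(22) = 2, a(23) = 6, a(24) = 8, a(25) = 14.
The sequence repeats with period 24.
So a(785) = a(0 + ((785-0) mod 24)) = a(17) = 14.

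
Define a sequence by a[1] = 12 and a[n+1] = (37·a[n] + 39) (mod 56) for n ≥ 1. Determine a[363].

46

Listing terms: a[1] = 12, a[2] = 35, a[3] = 46, a[4] = 5, a[5] = 0, a[6] = 39, a[7] = 26, a[8] = 49, a[9] = 4, a[10] = 19, a[11] = 14, a[12] = 53, a[13] = 40, a[14] = 7, a[15] = 18, a[16] = 33, a[17] = 28, a[18] = 11, a[19] = 54, a[20] = 21, a[21] = 32, a[22] = 47, a[23] = 42, a[24] = 25, a[25] = 12.
The sequence repeats with period 24.
(363 - 1) mod 24 = 2, so a[363] = a[3] = 46.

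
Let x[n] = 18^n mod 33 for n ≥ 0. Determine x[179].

30

We have x[0] = 1, x[1] = 18, x[2] = 27, x[3] = 24, x[4] = 3, x[5] = 21, x[6] = 15, x[7] = 6, x[8] = 9, x[9] = 30, x[10] = 12, x[11] = 18.
Since x[11] = x[1] = 18, the sequence is eventually periodic: after a pre-period of length 1 it cycles with period 10.
For n ≥ 1, x[n] depends only on (n - 1) mod 10. (179 - 1) mod 10 = 8, so x[179] = x[9] = 30.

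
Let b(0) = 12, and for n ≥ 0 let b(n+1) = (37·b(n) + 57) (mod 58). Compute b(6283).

15

Computing terms: b(0) = 12, b(1) = 37, b(2) = 34, b(3) = 39, b(4) = 50, b(5) = 51, b(6) = 30, b(7) = 7, b(8) = 26, b(9) = 33, b(10) = 2, b(11) = 15, b(12) = 32, b(13) = 23, b(14) = 38, b(15) = 13, b(16) = 16, b(17) = 11, b(18) = 0, b(19) = 57, b(20) = 20, b(21) = 43, b(22) = 24, b(23) = 17, b(24) = 48, b(25) = 35, b(26) = 18, b(27) = 27, b(28) = 12.
Since b(28) = b(0) = 12, the sequence is periodic with period 28.
(6283 - 0) mod 28 = 11, so b(6283) = b(11) = 15.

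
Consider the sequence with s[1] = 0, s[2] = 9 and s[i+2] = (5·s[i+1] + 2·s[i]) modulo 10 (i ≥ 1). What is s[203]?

Computing terms: s[1] = 0, s[2] = 9, s[3] = 5, s[4] = 3, s[5] = 5, s[6] = 1, s[7] = 5, s[8] = 7, s[9] = 5, s[10] = 9, s[11] = 5.
Since (s[10], s[11]) = (s[2], s[3]) = (9, 5) (two consecutive terms determine the rest), the sequence is eventually periodic: after a pre-period of length 1 it cycles with period 8.
For i ≥ 2, s[i] depends only on (i - 2) mod 8. (203 - 2) mod 8 = 1, so s[203] = s[3] = 5.

5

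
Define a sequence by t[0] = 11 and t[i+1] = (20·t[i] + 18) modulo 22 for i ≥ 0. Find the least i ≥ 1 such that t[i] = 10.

We have t[0] = 11, t[1] = 18, t[2] = 4, t[3] = 10, t[4] = 20, t[5] = 0, t[6] = 18.
Since t[6] = t[1] = 18, the sequence is eventually periodic: after a pre-period of length 1 it cycles with period 5.
The value 10 first appears (with i ≥ 1) at t[3].

3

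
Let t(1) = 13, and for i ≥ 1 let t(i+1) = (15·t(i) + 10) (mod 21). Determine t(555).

16

We have t(1) = 13, t(2) = 16, t(3) = 19, t(4) = 1, t(5) = 4, t(6) = 7, t(7) = 10, t(8) = 13.
The sequence repeats with period 7.
So t(555) = t(1 + ((555-1) mod 7)) = t(2) = 16.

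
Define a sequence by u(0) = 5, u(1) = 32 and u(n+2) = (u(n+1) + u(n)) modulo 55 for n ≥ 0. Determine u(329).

38

u(0) = 5, u(1) = 32, u(2) = 37, u(3) = 14, u(4) = 51, u(5) = 10, u(6) = 6, u(7) = 16, u(8) = 22, u(9) = 38, u(10) = 5, u(11) = 43, u(12) = 48, u(13) = 36, u(14) = 29, u(15) = 10, u(16) = 39, u(17) = 49, u(18) = 33, u(19) = 27, u(20) = 5, u(21) = 32.
Since (u(20), u(21)) = (u(0), u(1)) = (5, 32) (two consecutive terms determine the rest), the sequence is periodic with period 20.
(329 - 0) mod 20 = 9, so u(329) = u(9) = 38.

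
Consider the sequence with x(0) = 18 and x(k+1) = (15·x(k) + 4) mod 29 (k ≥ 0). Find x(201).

21

Listing terms: x(0) = 18,  x(1) = 13,  x(2) = 25,  x(3) = 2,  x(4) = 5,  x(5) = 21,  x(6) = 0,  x(7) = 4,  x(8) = 6,  x(9) = 7,  x(10) = 22,  x(11) = 15,  x(12) = 26,  x(13) = 17,  x(14) = 27,  x(15) = 3,  x(16) = 20,  x(17) = 14,  x(18) = 11,  x(19) = 24,  x(20) = 16,  x(21) = 12,  x(22) = 10,  x(23) = 9,  x(24) = 23,  x(25) = 1,  x(26) = 19,  x(27) = 28,  x(28) = 18.
The sequence repeats with period 28.
So x(201) = x(0 + ((201-0) mod 28)) = x(5) = 21.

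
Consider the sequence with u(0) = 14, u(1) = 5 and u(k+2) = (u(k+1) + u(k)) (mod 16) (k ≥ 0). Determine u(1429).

Listing terms: u(0) = 14, u(1) = 5, u(2) = 3, u(3) = 8, u(4) = 11, u(5) = 3, u(6) = 14, u(7) = 1, u(8) = 15, u(9) = 0, u(10) = 15, u(11) = 15, u(12) = 14, u(13) = 13, u(14) = 11, u(15) = 8, u(16) = 3, u(17) = 11, u(18) = 14, u(19) = 9, u(20) = 7, u(21) = 0, u(22) = 7, u(23) = 7, u(24) = 14, u(25) = 5.
Since (u(24), u(25)) = (u(0), u(1)) = (14, 5) (two consecutive terms determine the rest), the sequence is periodic with period 24.
So u(1429) = u(0 + ((1429-0) mod 24)) = u(13) = 13.

13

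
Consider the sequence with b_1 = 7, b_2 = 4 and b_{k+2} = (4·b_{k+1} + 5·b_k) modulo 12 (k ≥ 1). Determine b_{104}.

4

We have b_1 = 7,  b_2 = 4,  b_3 = 3,  b_4 = 8,  b_5 = 11,  b_6 = 0,  b_7 = 7,  b_8 = 4.
The sequence repeats with period 6.
(104 - 1) mod 6 = 1, so b_{104} = b_2 = 4.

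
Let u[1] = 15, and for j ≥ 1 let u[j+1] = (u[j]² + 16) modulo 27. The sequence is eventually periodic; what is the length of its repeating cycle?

Listing terms: u[1] = 15, u[2] = 25, u[3] = 20, u[4] = 11, u[5] = 2, u[6] = 20.
Since u[6] = u[3] = 20, the sequence is eventually periodic: after a pre-period of length 2 it cycles with period 3.

3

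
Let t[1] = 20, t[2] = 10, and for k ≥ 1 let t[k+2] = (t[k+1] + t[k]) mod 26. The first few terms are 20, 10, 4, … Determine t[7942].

12

Computing terms: t[1] = 20; t[2] = 10; t[3] = 4; t[4] = 14; t[5] = 18; t[6] = 6; t[7] = 24; t[8] = 4; t[9] = 2; t[10] = 6; t[11] = 8; t[12] = 14; t[13] = 22; t[14] = 10; t[15] = 6; t[16] = 16; t[17] = 22; t[18] = 12; t[19] = 8; t[20] = 20; t[21] = 2; t[22] = 22; t[23] = 24; t[24] = 20; t[25] = 18; t[26] = 12; t[27] = 4; t[28] = 16; t[29] = 20; t[30] = 10.
Since (t[29], t[30]) = (t[1], t[2]) = (20, 10) (two consecutive terms determine the rest), the sequence is periodic with period 28.
So t[7942] = t[1 + ((7942-1) mod 28)] = t[18] = 12.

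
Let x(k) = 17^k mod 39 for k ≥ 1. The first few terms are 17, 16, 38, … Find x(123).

38

Computing terms: x(1) = 17; x(2) = 16; x(3) = 38; x(4) = 22; x(5) = 23; x(6) = 1; x(7) = 17.
The sequence repeats with period 6.
(123 - 1) mod 6 = 2, so x(123) = x(3) = 38.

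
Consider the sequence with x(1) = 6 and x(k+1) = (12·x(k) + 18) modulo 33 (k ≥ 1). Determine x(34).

6

Listing terms: x(1) = 6; x(2) = 24; x(3) = 9; x(4) = 27; x(5) = 12; x(6) = 30; x(7) = 15; x(8) = 0; x(9) = 18; x(10) = 3; x(11) = 21; x(12) = 6.
Since x(12) = x(1) = 6, the sequence is periodic with period 11.
So x(34) = x(1 + ((34-1) mod 11)) = x(1) = 6.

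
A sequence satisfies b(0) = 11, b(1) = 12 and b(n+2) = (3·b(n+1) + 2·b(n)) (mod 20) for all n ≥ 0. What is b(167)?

2

Listing terms: b(0) = 11, b(1) = 12, b(2) = 18, b(3) = 18, b(4) = 10, b(5) = 6, b(6) = 18, b(7) = 6, b(8) = 14, b(9) = 14, b(10) = 10, b(11) = 18, b(12) = 14, b(13) = 18, b(14) = 2, b(15) = 2, b(16) = 10, b(17) = 14, b(18) = 2, b(19) = 14, b(20) = 6, b(21) = 6, b(22) = 10, b(23) = 2, b(24) = 6, b(25) = 2, b(26) = 18, b(27) = 18.
Since (b(26), b(27)) = (b(2), b(3)) = (18, 18) (two consecutive terms determine the rest), the sequence is eventually periodic: after a pre-period of length 2 it cycles with period 24.
For n ≥ 2, b(n) depends only on (n - 2) mod 24. (167 - 2) mod 24 = 21, so b(167) = b(23) = 2.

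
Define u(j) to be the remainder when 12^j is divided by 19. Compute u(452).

Computing terms: u(1) = 12; u(2) = 11; u(3) = 18; u(4) = 7; u(5) = 8; u(6) = 1; u(7) = 12.
The sequence repeats with period 6.
So u(452) = u(1 + ((452-1) mod 6)) = u(2) = 11.

11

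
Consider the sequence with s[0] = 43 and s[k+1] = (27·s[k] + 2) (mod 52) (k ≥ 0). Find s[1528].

We have s[0] = 43; s[1] = 19; s[2] = 47; s[3] = 23; s[4] = 51; s[5] = 27; s[6] = 3; s[7] = 31; s[8] = 7; s[9] = 35; s[10] = 11; s[11] = 39; s[12] = 15; s[13] = 43.
Since s[13] = s[0] = 43, the sequence is periodic with period 13.
So s[1528] = s[0 + ((1528-0) mod 13)] = s[7] = 31.

31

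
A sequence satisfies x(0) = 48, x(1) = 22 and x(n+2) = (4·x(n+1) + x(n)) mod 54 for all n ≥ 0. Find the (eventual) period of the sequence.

24

x(0) = 48; x(1) = 22; x(2) = 28; x(3) = 26; x(4) = 24; x(5) = 14; x(6) = 26; x(7) = 10; x(8) = 12; x(9) = 4; x(10) = 28; x(11) = 8; x(12) = 6; x(13) = 32; x(14) = 26; x(15) = 28; x(16) = 30; x(17) = 40; x(18) = 28; x(19) = 44; x(20) = 42; x(21) = 50; x(22) = 26; x(23) = 46; x(24) = 48; x(25) = 22.
Since (x(24), x(25)) = (x(0), x(1)) = (48, 22) (two consecutive terms determine the rest), the sequence is periodic with period 24.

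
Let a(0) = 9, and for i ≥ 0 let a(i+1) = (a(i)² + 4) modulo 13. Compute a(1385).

0

Computing terms: a(0) = 9; a(1) = 7; a(2) = 1; a(3) = 5; a(4) = 3; a(5) = 0; a(6) = 4; a(7) = 7.
Since a(7) = a(1) = 7, the sequence is eventually periodic: after a pre-period of length 1 it cycles with period 6.
For i ≥ 1, a(i) depends only on (i - 1) mod 6. (1385 - 1) mod 6 = 4, so a(1385) = a(5) = 0.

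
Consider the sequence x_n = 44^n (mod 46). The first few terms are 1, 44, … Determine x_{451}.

22

Computing terms: x_0 = 1,  x_1 = 44,  x_2 = 4,  x_3 = 38,  x_4 = 16,  x_5 = 14,  x_6 = 18,  x_7 = 10,  x_8 = 26,  x_9 = 40,  x_{10} = 12,  x_{11} = 22,  x_{12} = 2,  x_{13} = 42,  x_{14} = 8,  x_{15} = 30,  x_{16} = 32,  x_{17} = 28,  x_{18} = 36,  x_{19} = 20,  x_{20} = 6,  x_{21} = 34,  x_{22} = 24,  x_{23} = 44.
Since x_{23} = x_1 = 44, the sequence is eventually periodic: after a pre-period of length 1 it cycles with period 22.
For n ≥ 1, x_n depends only on (n - 1) mod 22. (451 - 1) mod 22 = 10, so x_{451} = x_{11} = 22.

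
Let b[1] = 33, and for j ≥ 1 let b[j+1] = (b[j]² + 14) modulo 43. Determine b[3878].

Computing terms: b[1] = 33; b[2] = 28; b[3] = 24; b[4] = 31; b[5] = 29; b[6] = 38; b[7] = 39; b[8] = 30; b[9] = 11; b[10] = 6; b[11] = 7; b[12] = 20; b[13] = 27; b[14] = 12; b[15] = 29.
Since b[15] = b[5] = 29, the sequence is eventually periodic: after a pre-period of length 4 it cycles with period 10.
For j ≥ 5, b[j] depends only on (j - 5) mod 10. (3878 - 5) mod 10 = 3, so b[3878] = b[8] = 30.

30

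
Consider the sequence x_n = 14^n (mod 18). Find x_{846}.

10

We have x_0 = 1; x_1 = 14; x_2 = 16; x_3 = 8; x_4 = 4; x_5 = 2; x_6 = 10; x_7 = 14.
Since x_7 = x_1 = 14, the sequence is eventually periodic: after a pre-period of length 1 it cycles with period 6.
For n ≥ 1, x_n depends only on (n - 1) mod 6. (846 - 1) mod 6 = 5, so x_{846} = x_6 = 10.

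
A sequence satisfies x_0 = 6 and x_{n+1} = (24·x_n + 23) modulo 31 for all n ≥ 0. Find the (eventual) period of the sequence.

Listing terms: x_0 = 6,  x_1 = 12,  x_2 = 1,  x_3 = 16,  x_4 = 4,  x_5 = 26,  x_6 = 27,  x_7 = 20,  x_8 = 7,  x_9 = 5,  x_{10} = 19,  x_{11} = 14,  x_{12} = 18,  x_{13} = 21,  x_{14} = 0,  x_{15} = 23,  x_{16} = 17,  x_{17} = 28,  x_{18} = 13,  x_{19} = 25,  x_{20} = 3,  x_{21} = 2,  x_{22} = 9,  x_{23} = 22,  x_{24} = 24,  x_{25} = 10,  x_{26} = 15,  x_{27} = 11,  x_{28} = 8,  x_{29} = 29,  x_{30} = 6.
The sequence repeats with period 30.

30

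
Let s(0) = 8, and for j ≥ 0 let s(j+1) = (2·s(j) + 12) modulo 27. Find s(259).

10

Listing terms: s(0) = 8,  s(1) = 1,  s(2) = 14,  s(3) = 13,  s(4) = 11,  s(5) = 7,  s(6) = 26,  s(7) = 10,  s(8) = 5,  s(9) = 22,  s(10) = 2,  s(11) = 16,  s(12) = 17,  s(13) = 19,  s(14) = 23,  s(15) = 4,  s(16) = 20,  s(17) = 25,  s(18) = 8.
Since s(18) = s(0) = 8, the sequence is periodic with period 18.
(259 - 0) mod 18 = 7, so s(259) = s(7) = 10.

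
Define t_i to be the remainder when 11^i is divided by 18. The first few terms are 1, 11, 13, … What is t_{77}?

Computing terms: t_0 = 1,  t_1 = 11,  t_2 = 13,  t_3 = 17,  t_4 = 7,  t_5 = 5,  t_6 = 1.
Since t_6 = t_0 = 1, the sequence is periodic with period 6.
(77 - 0) mod 6 = 5, so t_{77} = t_5 = 5.

5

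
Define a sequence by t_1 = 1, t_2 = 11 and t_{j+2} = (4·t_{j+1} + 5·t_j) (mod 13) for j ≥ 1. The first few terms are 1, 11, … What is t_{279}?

10

Listing terms: t_1 = 1,  t_2 = 11,  t_3 = 10,  t_4 = 4,  t_5 = 1,  t_6 = 11.
Since (t_5, t_6) = (t_1, t_2) = (1, 11) (two consecutive terms determine the rest), the sequence is periodic with period 4.
(279 - 1) mod 4 = 2, so t_{279} = t_3 = 10.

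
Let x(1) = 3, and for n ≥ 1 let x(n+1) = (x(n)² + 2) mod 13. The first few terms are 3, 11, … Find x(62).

11

Listing terms: x(1) = 3, x(2) = 11, x(3) = 6, x(4) = 12, x(5) = 3.
The sequence repeats with period 4.
So x(62) = x(1 + ((62-1) mod 4)) = x(2) = 11.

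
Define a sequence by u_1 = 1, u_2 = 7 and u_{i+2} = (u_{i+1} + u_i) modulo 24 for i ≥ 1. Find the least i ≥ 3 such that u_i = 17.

Computing terms: u_1 = 1,  u_2 = 7,  u_3 = 8,  u_4 = 15,  u_5 = 23,  u_6 = 14,  u_7 = 13,  u_8 = 3,  u_9 = 16,  u_{10} = 19,  u_{11} = 11,  u_{12} = 6,  u_{13} = 17,  u_{14} = 23,  u_{15} = 16,  u_{16} = 15,  u_{17} = 7,  u_{18} = 22,  u_{19} = 5,  u_{20} = 3,  u_{21} = 8,  u_{22} = 11,  u_{23} = 19,  u_{24} = 6,  u_{25} = 1,  u_{26} = 7.
Since (u_{25}, u_{26}) = (u_1, u_2) = (1, 7) (two consecutive terms determine the rest), the sequence is periodic with period 24.
The value 17 first appears (with i ≥ 3) at u_{13}.

13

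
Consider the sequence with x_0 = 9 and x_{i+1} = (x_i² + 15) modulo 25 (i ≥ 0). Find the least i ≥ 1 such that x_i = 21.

1

Listing terms: x_0 = 9; x_1 = 21; x_2 = 6; x_3 = 1; x_4 = 16; x_5 = 21.
Since x_5 = x_1 = 21, the sequence is eventually periodic: after a pre-period of length 1 it cycles with period 4.
The value 21 first appears (with i ≥ 1) at x_1.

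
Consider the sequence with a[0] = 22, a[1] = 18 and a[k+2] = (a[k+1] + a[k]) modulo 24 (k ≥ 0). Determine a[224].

Listing terms: a[0] = 22; a[1] = 18; a[2] = 16; a[3] = 10; a[4] = 2; a[5] = 12; a[6] = 14; a[7] = 2; a[8] = 16; a[9] = 18; a[10] = 10; a[11] = 4; a[12] = 14; a[13] = 18; a[14] = 8; a[15] = 2; a[16] = 10; a[17] = 12; a[18] = 22; a[19] = 10; a[20] = 8; a[21] = 18; a[22] = 2; a[23] = 20; a[24] = 22; a[25] = 18.
Since (a[24], a[25]) = (a[0], a[1]) = (22, 18) (two consecutive terms determine the rest), the sequence is periodic with period 24.
So a[224] = a[0 + ((224-0) mod 24)] = a[8] = 16.

16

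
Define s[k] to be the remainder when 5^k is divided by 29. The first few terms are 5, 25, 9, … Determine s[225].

5

We have s[1] = 5, s[2] = 25, s[3] = 9, s[4] = 16, s[5] = 22, s[6] = 23, s[7] = 28, s[8] = 24, s[9] = 4, s[10] = 20, s[11] = 13, s[12] = 7, s[13] = 6, s[14] = 1, s[15] = 5.
Since s[15] = s[1] = 5, the sequence is periodic with period 14.
(225 - 1) mod 14 = 0, so s[225] = s[1] = 5.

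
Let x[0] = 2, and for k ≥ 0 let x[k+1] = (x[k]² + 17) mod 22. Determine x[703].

11

x[0] = 2,  x[1] = 21,  x[2] = 18,  x[3] = 11,  x[4] = 6,  x[5] = 9,  x[6] = 10,  x[7] = 7,  x[8] = 0,  x[9] = 17,  x[10] = 20,  x[11] = 21.
Since x[11] = x[1] = 21, the sequence is eventually periodic: after a pre-period of length 1 it cycles with period 10.
For k ≥ 1, x[k] depends only on (k - 1) mod 10. (703 - 1) mod 10 = 2, so x[703] = x[3] = 11.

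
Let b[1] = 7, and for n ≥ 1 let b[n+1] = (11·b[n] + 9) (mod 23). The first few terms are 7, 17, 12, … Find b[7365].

Computing terms: b[1] = 7; b[2] = 17; b[3] = 12; b[4] = 3; b[5] = 19; b[6] = 11; b[7] = 15; b[8] = 13; b[9] = 14; b[10] = 2; b[11] = 8; b[12] = 5; b[13] = 18; b[14] = 0; b[15] = 9; b[16] = 16; b[17] = 1; b[18] = 20; b[19] = 22; b[20] = 21; b[21] = 10; b[22] = 4; b[23] = 7.
The sequence repeats with period 22.
(7365 - 1) mod 22 = 16, so b[7365] = b[17] = 1.

1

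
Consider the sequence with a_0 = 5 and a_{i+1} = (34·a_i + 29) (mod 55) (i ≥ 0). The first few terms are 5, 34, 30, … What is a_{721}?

We have a_0 = 5, a_1 = 34, a_2 = 30, a_3 = 4, a_4 = 0, a_5 = 29, a_6 = 25, a_7 = 54, a_8 = 50, a_9 = 24, a_{10} = 20, a_{11} = 49, a_{12} = 45, a_{13} = 19, a_{14} = 15, a_{15} = 44, a_{16} = 40, a_{17} = 14, a_{18} = 10, a_{19} = 39, a_{20} = 35, a_{21} = 9, a_{22} = 5.
The sequence repeats with period 22.
(721 - 0) mod 22 = 17, so a_{721} = a_{17} = 14.

14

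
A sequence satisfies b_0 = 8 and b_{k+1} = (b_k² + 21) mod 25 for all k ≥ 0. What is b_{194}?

21

We have b_0 = 8,  b_1 = 10,  b_2 = 21,  b_3 = 12,  b_4 = 15,  b_5 = 21.
Since b_5 = b_2 = 21, the sequence is eventually periodic: after a pre-period of length 2 it cycles with period 3.
For k ≥ 2, b_k depends only on (k - 2) mod 3. (194 - 2) mod 3 = 0, so b_{194} = b_2 = 21.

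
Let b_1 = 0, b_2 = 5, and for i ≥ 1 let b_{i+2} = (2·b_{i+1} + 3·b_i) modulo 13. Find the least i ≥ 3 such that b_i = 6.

6

Listing terms: b_1 = 0, b_2 = 5, b_3 = 10, b_4 = 9, b_5 = 9, b_6 = 6, b_7 = 0, b_8 = 5.
Since (b_7, b_8) = (b_1, b_2) = (0, 5) (two consecutive terms determine the rest), the sequence is periodic with period 6.
The value 6 first appears (with i ≥ 3) at b_6.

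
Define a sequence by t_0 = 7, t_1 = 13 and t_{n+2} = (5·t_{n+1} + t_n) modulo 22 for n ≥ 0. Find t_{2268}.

15

We have t_0 = 7,  t_1 = 13,  t_2 = 6,  t_3 = 21,  t_4 = 1,  t_5 = 4,  t_6 = 21,  t_7 = 21,  t_8 = 16,  t_9 = 13,  t_{10} = 15,  t_{11} = 0,  t_{12} = 15,  t_{13} = 9,  t_{14} = 16,  t_{15} = 1,  t_{16} = 21,  t_{17} = 18,  t_{18} = 1,  t_{19} = 1,  t_{20} = 6,  t_{21} = 9,  t_{22} = 7,  t_{23} = 0,  t_{24} = 7,  t_{25} = 13.
The sequence repeats with period 24.
So t_{2268} = t_{0 + ((2268-0) mod 24)} = t_{12} = 15.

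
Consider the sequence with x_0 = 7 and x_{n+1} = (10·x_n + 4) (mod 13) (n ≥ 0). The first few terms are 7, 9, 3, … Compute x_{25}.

9

We have x_0 = 7, x_1 = 9, x_2 = 3, x_3 = 8, x_4 = 6, x_5 = 12, x_6 = 7.
The sequence repeats with period 6.
So x_{25} = x_{0 + ((25-0) mod 6)} = x_1 = 9.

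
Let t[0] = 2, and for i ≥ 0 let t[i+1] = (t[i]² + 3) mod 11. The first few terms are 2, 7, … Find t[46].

4

t[0] = 2, t[1] = 7, t[2] = 8, t[3] = 1, t[4] = 4, t[5] = 8.
Since t[5] = t[2] = 8, the sequence is eventually periodic: after a pre-period of length 2 it cycles with period 3.
For i ≥ 2, t[i] depends only on (i - 2) mod 3. (46 - 2) mod 3 = 2, so t[46] = t[4] = 4.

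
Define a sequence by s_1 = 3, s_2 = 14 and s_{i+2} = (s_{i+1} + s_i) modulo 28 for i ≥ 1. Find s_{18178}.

7

We have s_1 = 3; s_2 = 14; s_3 = 17; s_4 = 3; s_5 = 20; s_6 = 23; s_7 = 15; s_8 = 10; s_9 = 25; s_{10} = 7; s_{11} = 4; s_{12} = 11; s_{13} = 15; s_{14} = 26; s_{15} = 13; s_{16} = 11; s_{17} = 24; s_{18} = 7; s_{19} = 3; s_{20} = 10; s_{21} = 13; s_{22} = 23; s_{23} = 8; s_{24} = 3; s_{25} = 11; s_{26} = 14; s_{27} = 25; s_{28} = 11; s_{29} = 8; s_{30} = 19; s_{31} = 27; s_{32} = 18; s_{33} = 17; s_{34} = 7; s_{35} = 24; s_{36} = 3; s_{37} = 27; s_{38} = 2; s_{39} = 1; s_{40} = 3; s_{41} = 4; s_{42} = 7; s_{43} = 11; s_{44} = 18; s_{45} = 1; s_{46} = 19; s_{47} = 20; s_{48} = 11; s_{49} = 3; s_{50} = 14.
The sequence repeats with period 48.
So s_{18178} = s_{1 + ((18178-1) mod 48)} = s_{34} = 7.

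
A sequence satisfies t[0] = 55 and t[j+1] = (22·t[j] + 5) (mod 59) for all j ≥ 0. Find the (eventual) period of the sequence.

Listing terms: t[0] = 55; t[1] = 35; t[2] = 8; t[3] = 4; t[4] = 34; t[5] = 45; t[6] = 51; t[7] = 6; t[8] = 19; t[9] = 10; t[10] = 48; t[11] = 58; t[12] = 42; t[13] = 44; t[14] = 29; t[15] = 53; t[16] = 50; t[17] = 43; t[18] = 7; t[19] = 41; t[20] = 22; t[21] = 17; t[22] = 25; t[23] = 24; t[24] = 2; t[25] = 49; t[26] = 21; t[27] = 54; t[28] = 13; t[29] = 55.
Since t[29] = t[0] = 55, the sequence is periodic with period 29.

29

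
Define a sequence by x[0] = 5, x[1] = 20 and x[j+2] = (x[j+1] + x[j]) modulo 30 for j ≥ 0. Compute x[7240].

Listing terms: x[0] = 5, x[1] = 20, x[2] = 25, x[3] = 15, x[4] = 10, x[5] = 25, x[6] = 5, x[7] = 0, x[8] = 5, x[9] = 5, x[10] = 10, x[11] = 15, x[12] = 25, x[13] = 10, x[14] = 5, x[15] = 15, x[16] = 20, x[17] = 5, x[18] = 25, x[19] = 0, x[20] = 25, x[21] = 25, x[22] = 20, x[23] = 15, x[24] = 5, x[25] = 20.
The sequence repeats with period 24.
(7240 - 0) mod 24 = 16, so x[7240] = x[16] = 20.

20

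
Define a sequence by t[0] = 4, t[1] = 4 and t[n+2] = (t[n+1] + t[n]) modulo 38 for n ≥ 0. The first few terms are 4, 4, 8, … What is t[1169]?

Listing terms: t[0] = 4, t[1] = 4, t[2] = 8, t[3] = 12, t[4] = 20, t[5] = 32, t[6] = 14, t[7] = 8, t[8] = 22, t[9] = 30, t[10] = 14, t[11] = 6, t[12] = 20, t[13] = 26, t[14] = 8, t[15] = 34, t[16] = 4, t[17] = 0, t[18] = 4, t[19] = 4.
The sequence repeats with period 18.
(1169 - 0) mod 18 = 17, so t[1169] = t[17] = 0.

0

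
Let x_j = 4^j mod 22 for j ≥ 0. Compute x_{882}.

16

Listing terms: x_0 = 1, x_1 = 4, x_2 = 16, x_3 = 20, x_4 = 14, x_5 = 12, x_6 = 4.
Since x_6 = x_1 = 4, the sequence is eventually periodic: after a pre-period of length 1 it cycles with period 5.
For j ≥ 1, x_j depends only on (j - 1) mod 5. (882 - 1) mod 5 = 1, so x_{882} = x_2 = 16.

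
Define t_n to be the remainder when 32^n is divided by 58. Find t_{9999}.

56

We have t_0 = 1, t_1 = 32, t_2 = 38, t_3 = 56, t_4 = 52, t_5 = 40, t_6 = 4, t_7 = 12, t_8 = 36, t_9 = 50, t_{10} = 34, t_{11} = 44, t_{12} = 16, t_{13} = 48, t_{14} = 28, t_{15} = 26, t_{16} = 20, t_{17} = 2, t_{18} = 6, t_{19} = 18, t_{20} = 54, t_{21} = 46, t_{22} = 22, t_{23} = 8, t_{24} = 24, t_{25} = 14, t_{26} = 42, t_{27} = 10, t_{28} = 30, t_{29} = 32.
Since t_{29} = t_1 = 32, the sequence is eventually periodic: after a pre-period of length 1 it cycles with period 28.
For n ≥ 1, t_n depends only on (n - 1) mod 28. (9999 - 1) mod 28 = 2, so t_{9999} = t_3 = 56.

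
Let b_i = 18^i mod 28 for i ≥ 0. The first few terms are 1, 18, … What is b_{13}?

4

Listing terms: b_0 = 1,  b_1 = 18,  b_2 = 16,  b_3 = 8,  b_4 = 4,  b_5 = 16.
Since b_5 = b_2 = 16, the sequence is eventually periodic: after a pre-period of length 2 it cycles with period 3.
For i ≥ 2, b_i depends only on (i - 2) mod 3. (13 - 2) mod 3 = 2, so b_{13} = b_4 = 4.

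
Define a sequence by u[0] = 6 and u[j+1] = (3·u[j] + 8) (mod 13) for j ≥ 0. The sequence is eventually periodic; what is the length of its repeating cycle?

Computing terms: u[0] = 6,  u[1] = 0,  u[2] = 8,  u[3] = 6.
Since u[3] = u[0] = 6, the sequence is periodic with period 3.

3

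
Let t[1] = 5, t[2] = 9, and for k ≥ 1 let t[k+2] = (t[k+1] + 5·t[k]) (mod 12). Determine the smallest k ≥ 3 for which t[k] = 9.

5

t[1] = 5; t[2] = 9; t[3] = 10; t[4] = 7; t[5] = 9; t[6] = 8; t[7] = 5; t[8] = 9.
The sequence repeats with period 6.
The value 9 first appears (with k ≥ 3) at t[5].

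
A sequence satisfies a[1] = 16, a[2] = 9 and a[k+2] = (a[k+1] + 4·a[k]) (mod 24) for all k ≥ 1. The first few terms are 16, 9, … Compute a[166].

Computing terms: a[1] = 16; a[2] = 9; a[3] = 1; a[4] = 13; a[5] = 17; a[6] = 21; a[7] = 17; a[8] = 5; a[9] = 1; a[10] = 21; a[11] = 1; a[12] = 13.
Since (a[11], a[12]) = (a[3], a[4]) = (1, 13) (two consecutive terms determine the rest), the sequence is eventually periodic: after a pre-period of length 2 it cycles with period 8.
For k ≥ 3, a[k] depends only on (k - 3) mod 8. (166 - 3) mod 8 = 3, so a[166] = a[6] = 21.

21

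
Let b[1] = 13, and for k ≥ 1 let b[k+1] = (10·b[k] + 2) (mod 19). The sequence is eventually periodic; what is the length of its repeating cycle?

Computing terms: b[1] = 13,  b[2] = 18,  b[3] = 11,  b[4] = 17,  b[5] = 1,  b[6] = 12,  b[7] = 8,  b[8] = 6,  b[9] = 5,  b[10] = 14,  b[11] = 9,  b[12] = 16,  b[13] = 10,  b[14] = 7,  b[15] = 15,  b[16] = 0,  b[17] = 2,  b[18] = 3,  b[19] = 13.
Since b[19] = b[1] = 13, the sequence is periodic with period 18.

18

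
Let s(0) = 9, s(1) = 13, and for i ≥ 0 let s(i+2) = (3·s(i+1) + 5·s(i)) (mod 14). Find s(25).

Listing terms: s(0) = 9; s(1) = 13; s(2) = 0; s(3) = 9; s(4) = 13.
The sequence repeats with period 3.
So s(25) = s(0 + ((25-0) mod 3)) = s(1) = 13.

13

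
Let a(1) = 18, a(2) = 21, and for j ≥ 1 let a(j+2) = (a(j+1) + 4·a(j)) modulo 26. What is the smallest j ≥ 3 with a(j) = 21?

We have a(1) = 18,  a(2) = 21,  a(3) = 15,  a(4) = 21,  a(5) = 3,  a(6) = 9,  a(7) = 21,  a(8) = 5,  a(9) = 11,  a(10) = 5,  a(11) = 23,  a(12) = 17,  a(13) = 5,  a(14) = 21,  a(15) = 15.
Since (a(14), a(15)) = (a(2), a(3)) = (21, 15) (two consecutive terms determine the rest), the sequence is eventually periodic: after a pre-period of length 1 it cycles with period 12.
The value 21 first appears (with j ≥ 3) at a(4).

4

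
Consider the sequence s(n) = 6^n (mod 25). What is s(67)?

11

Listing terms: s(1) = 6; s(2) = 11; s(3) = 16; s(4) = 21; s(5) = 1; s(6) = 6.
Since s(6) = s(1) = 6, the sequence is periodic with period 5.
So s(67) = s(1 + ((67-1) mod 5)) = s(2) = 11.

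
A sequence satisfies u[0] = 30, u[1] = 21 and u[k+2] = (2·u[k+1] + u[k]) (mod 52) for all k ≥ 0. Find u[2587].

21

We have u[0] = 30; u[1] = 21; u[2] = 20; u[3] = 9; u[4] = 38; u[5] = 33; u[6] = 0; u[7] = 33; u[8] = 14; u[9] = 9; u[10] = 32; u[11] = 21; u[12] = 22; u[13] = 13; u[14] = 48; u[15] = 5; u[16] = 6; u[17] = 17; u[18] = 40; u[19] = 45; u[20] = 26; u[21] = 45; u[22] = 12; u[23] = 17; u[24] = 46; u[25] = 5; u[26] = 4; u[27] = 13; u[28] = 30; u[29] = 21.
The sequence repeats with period 28.
(2587 - 0) mod 28 = 11, so u[2587] = u[11] = 21.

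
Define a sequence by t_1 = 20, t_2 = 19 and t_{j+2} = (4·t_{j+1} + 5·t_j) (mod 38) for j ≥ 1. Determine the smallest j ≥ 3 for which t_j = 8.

11

t_1 = 20,  t_2 = 19,  t_3 = 24,  t_4 = 1,  t_5 = 10,  t_6 = 7,  t_7 = 2,  t_8 = 5,  t_9 = 30,  t_{10} = 31,  t_{11} = 8,  t_{12} = 35,  t_{13} = 28,  t_{14} = 21,  t_{15} = 34,  t_{16} = 13,  t_{17} = 32,  t_{18} = 3,  t_{19} = 20,  t_{20} = 19.
The sequence repeats with period 18.
The value 8 first appears (with j ≥ 3) at t_{11}.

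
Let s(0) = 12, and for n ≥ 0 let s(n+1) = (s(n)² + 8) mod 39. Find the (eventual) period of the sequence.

6

Listing terms: s(0) = 12; s(1) = 35; s(2) = 24; s(3) = 38; s(4) = 9; s(5) = 11; s(6) = 12.
The sequence repeats with period 6.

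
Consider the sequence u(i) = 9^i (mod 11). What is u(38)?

3

Computing terms: u(0) = 1, u(1) = 9, u(2) = 4, u(3) = 3, u(4) = 5, u(5) = 1.
The sequence repeats with period 5.
So u(38) = u(0 + ((38-0) mod 5)) = u(3) = 3.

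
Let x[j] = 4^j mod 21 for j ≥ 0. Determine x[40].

4

x[0] = 1, x[1] = 4, x[2] = 16, x[3] = 1.
Since x[3] = x[0] = 1, the sequence is periodic with period 3.
So x[40] = x[0 + ((40-0) mod 3)] = x[1] = 4.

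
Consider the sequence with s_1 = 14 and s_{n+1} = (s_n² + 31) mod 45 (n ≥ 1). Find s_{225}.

35

Listing terms: s_1 = 14, s_2 = 2, s_3 = 35, s_4 = 41, s_5 = 2.
Since s_5 = s_2 = 2, the sequence is eventually periodic: after a pre-period of length 1 it cycles with period 3.
For n ≥ 2, s_n depends only on (n - 2) mod 3. (225 - 2) mod 3 = 1, so s_{225} = s_3 = 35.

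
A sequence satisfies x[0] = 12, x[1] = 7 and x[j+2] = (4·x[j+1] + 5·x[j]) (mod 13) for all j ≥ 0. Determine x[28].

12

Listing terms: x[0] = 12, x[1] = 7, x[2] = 10, x[3] = 10, x[4] = 12, x[5] = 7.
Since (x[4], x[5]) = (x[0], x[1]) = (12, 7) (two consecutive terms determine the rest), the sequence is periodic with period 4.
(28 - 0) mod 4 = 0, so x[28] = x[0] = 12.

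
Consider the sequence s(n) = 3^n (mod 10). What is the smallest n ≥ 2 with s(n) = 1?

We have s(1) = 3,  s(2) = 9,  s(3) = 7,  s(4) = 1,  s(5) = 3.
The sequence repeats with period 4.
The value 1 first appears (with n ≥ 2) at s(4).

4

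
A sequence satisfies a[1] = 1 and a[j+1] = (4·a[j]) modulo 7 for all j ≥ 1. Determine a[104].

a[1] = 1,  a[2] = 4,  a[3] = 2,  a[4] = 1.
The sequence repeats with period 3.
So a[104] = a[1 + ((104-1) mod 3)] = a[2] = 4.

4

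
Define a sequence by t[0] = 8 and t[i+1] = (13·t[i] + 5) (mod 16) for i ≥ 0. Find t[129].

13

Computing terms: t[0] = 8, t[1] = 13, t[2] = 14, t[3] = 11, t[4] = 4, t[5] = 9, t[6] = 10, t[7] = 7, t[8] = 0, t[9] = 5, t[10] = 6, t[11] = 3, t[12] = 12, t[13] = 1, t[14] = 2, t[15] = 15, t[16] = 8.
The sequence repeats with period 16.
So t[129] = t[0 + ((129-0) mod 16)] = t[1] = 13.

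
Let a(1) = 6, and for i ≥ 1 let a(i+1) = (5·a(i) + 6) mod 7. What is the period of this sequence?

Listing terms: a(1) = 6, a(2) = 1, a(3) = 4, a(4) = 5, a(5) = 3, a(6) = 0, a(7) = 6.
Since a(7) = a(1) = 6, the sequence is periodic with period 6.

6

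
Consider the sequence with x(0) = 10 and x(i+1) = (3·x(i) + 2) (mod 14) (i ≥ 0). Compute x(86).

0

x(0) = 10; x(1) = 4; x(2) = 0; x(3) = 2; x(4) = 8; x(5) = 12; x(6) = 10.
Since x(6) = x(0) = 10, the sequence is periodic with period 6.
So x(86) = x(0 + ((86-0) mod 6)) = x(2) = 0.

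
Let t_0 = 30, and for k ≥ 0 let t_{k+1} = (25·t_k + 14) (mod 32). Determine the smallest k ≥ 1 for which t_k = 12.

9

t_0 = 30, t_1 = 28, t_2 = 10, t_3 = 8, t_4 = 22, t_5 = 20, t_6 = 2, t_7 = 0, t_8 = 14, t_9 = 12, t_{10} = 26, t_{11} = 24, t_{12} = 6, t_{13} = 4, t_{14} = 18, t_{15} = 16, t_{16} = 30.
The sequence repeats with period 16.
The value 12 first appears (with k ≥ 1) at t_9.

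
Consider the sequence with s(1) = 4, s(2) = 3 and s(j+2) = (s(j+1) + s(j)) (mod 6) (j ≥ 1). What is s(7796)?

s(1) = 4, s(2) = 3, s(3) = 1, s(4) = 4, s(5) = 5, s(6) = 3, s(7) = 2, s(8) = 5, s(9) = 1, s(10) = 0, s(11) = 1, s(12) = 1, s(13) = 2, s(14) = 3, s(15) = 5, s(16) = 2, s(17) = 1, s(18) = 3, s(19) = 4, s(20) = 1, s(21) = 5, s(22) = 0, s(23) = 5, s(24) = 5, s(25) = 4, s(26) = 3.
Since (s(25), s(26)) = (s(1), s(2)) = (4, 3) (two consecutive terms determine the rest), the sequence is periodic with period 24.
So s(7796) = s(1 + ((7796-1) mod 24)) = s(20) = 1.

1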